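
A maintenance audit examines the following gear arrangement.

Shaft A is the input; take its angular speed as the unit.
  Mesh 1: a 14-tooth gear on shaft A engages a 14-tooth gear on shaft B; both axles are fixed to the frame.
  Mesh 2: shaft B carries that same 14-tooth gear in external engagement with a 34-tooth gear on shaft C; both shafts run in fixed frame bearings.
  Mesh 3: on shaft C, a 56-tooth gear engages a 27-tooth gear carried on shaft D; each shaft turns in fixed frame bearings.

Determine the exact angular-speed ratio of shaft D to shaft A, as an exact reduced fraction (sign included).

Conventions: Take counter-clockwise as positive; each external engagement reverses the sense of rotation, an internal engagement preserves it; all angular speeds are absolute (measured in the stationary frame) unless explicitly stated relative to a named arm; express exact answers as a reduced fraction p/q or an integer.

class = fixed-axis compound train [3 meshes; 3 ratios multiply, 3 sense flips]
mesh 1 [14T→14T]: running ratio 1, sense −
mesh 2 [14T→34T]: running ratio 7/17, sense +
mesh 3 [56T→27T]: running ratio 392/459, sense −
ω_out/ω_in = -392/459

-392/459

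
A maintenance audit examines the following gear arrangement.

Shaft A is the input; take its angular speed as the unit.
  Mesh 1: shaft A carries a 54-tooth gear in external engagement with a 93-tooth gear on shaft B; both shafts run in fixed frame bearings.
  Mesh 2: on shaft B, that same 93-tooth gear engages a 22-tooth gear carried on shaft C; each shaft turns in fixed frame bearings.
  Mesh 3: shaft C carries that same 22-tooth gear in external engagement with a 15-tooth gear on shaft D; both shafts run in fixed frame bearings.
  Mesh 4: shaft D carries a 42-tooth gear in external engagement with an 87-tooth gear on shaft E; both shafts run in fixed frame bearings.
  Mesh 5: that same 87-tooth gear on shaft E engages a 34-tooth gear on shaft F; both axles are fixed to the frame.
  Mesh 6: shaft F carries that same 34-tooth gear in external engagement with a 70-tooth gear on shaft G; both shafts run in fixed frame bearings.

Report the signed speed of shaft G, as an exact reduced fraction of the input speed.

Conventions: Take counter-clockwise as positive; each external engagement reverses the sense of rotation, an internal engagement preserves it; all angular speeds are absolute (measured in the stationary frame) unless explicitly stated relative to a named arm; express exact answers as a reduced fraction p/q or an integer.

54/25

6-mesh fixed-axis compound train (all bearings frame-fixed)
mesh 1 [54T→93T]: |ω|/ω_in = 1×54/93 = 18/31, sense flips to −
mesh 2 [93T→22T]: |ω|/ω_in = (18/31)×93/22 = 27/11, sense flips to +
mesh 3 [22T→15T]: |ω|/ω_in = (27/11)×22/15 = 18/5, sense flips to −
mesh 4 [42T→87T]: |ω|/ω_in = (18/5)×42/87 = 252/145, sense flips to +
mesh 5 [87T→34T]: |ω|/ω_in = (252/145)×87/34 = 378/85, sense flips to −
mesh 6 [34T→70T]: |ω|/ω_in = (378/85)×34/70 = 54/25, sense flips to +
signed output speed (× input speed) = 54/25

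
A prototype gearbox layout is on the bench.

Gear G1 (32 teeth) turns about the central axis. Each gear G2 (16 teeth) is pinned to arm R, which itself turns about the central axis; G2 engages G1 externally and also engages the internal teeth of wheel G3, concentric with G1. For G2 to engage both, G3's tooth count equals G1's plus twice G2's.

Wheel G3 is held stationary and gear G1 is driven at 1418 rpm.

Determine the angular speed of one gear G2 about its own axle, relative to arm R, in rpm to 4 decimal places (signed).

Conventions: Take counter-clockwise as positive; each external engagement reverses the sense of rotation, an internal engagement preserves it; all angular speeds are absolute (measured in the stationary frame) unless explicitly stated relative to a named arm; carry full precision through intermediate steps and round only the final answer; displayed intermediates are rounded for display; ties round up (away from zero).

-1890.6667 rpm

topology: planetary set — G1 32T / G2 16T / G3 64T, arm = carrier (Willis)
normalise by the input: solve with ω_sun = 1, then scale by 1418 rpm
ring teeth: 32 + 2·16 = 64
32(ω_sun−ω_arm) = −64(ω_ring−ω_arm),  ω_ring = 0, ω_sun = 1
32(1−ω_arm) = −64(0−ω_arm)  ⇒  96·ω_arm = 32  ⇒  ω_arm = 1/3
sun–planet mesh: 32·(1−1/3) = −16·(ω_p−ω_arm)  ⇒  ω_p−ω_arm = -4/3
scale: ω_p−ω_arm = -4/3 × 1418 rpm = -1890.6667 rpm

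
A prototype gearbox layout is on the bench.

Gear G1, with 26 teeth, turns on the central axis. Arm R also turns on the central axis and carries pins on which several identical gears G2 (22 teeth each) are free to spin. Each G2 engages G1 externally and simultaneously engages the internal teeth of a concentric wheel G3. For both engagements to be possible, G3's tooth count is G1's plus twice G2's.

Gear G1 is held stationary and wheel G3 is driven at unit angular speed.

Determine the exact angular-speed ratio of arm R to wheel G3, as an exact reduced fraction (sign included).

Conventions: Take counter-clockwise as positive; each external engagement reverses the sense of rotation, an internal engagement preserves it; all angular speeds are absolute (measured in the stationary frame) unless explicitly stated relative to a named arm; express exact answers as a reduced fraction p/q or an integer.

35/48

planetary set (26T centre, 22T on arm, 70T internal) — Willis relation
ring teeth: 26 + 2·22 = 70
26(ω_sun−ω_arm) = −70(ω_ring−ω_arm),  ω_sun = 0, ω_ring = 1
26(0−ω_arm) = −70(1−ω_arm)  ⇒  96·ω_arm = 70  ⇒  ω_arm = 35/48
ω_out/ω_in = 35/48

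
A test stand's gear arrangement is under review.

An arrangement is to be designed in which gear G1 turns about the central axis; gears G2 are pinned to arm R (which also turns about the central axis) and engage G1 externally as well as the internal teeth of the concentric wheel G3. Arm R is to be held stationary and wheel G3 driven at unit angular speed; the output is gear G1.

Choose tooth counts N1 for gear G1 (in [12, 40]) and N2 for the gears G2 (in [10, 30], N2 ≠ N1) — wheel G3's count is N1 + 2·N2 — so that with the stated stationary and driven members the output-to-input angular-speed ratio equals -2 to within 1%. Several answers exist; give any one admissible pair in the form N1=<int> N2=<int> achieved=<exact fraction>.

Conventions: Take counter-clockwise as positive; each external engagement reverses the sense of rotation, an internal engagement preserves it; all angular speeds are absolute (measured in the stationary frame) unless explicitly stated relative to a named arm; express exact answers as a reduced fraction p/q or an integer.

N1=20 N2=10 achieved=-2

topology: planetary set — design target -2, arm = carrier (Willis)
Willis with ω_arm = 0: ω_sun/ω_ring = −N3/N1; set equal to -2  ⇒  N3/N1 = −(-2) = 2
N3 = N1 + 2·N2  ⇒  N2/N1 = (N3/N1 − 1)/2 = (2 − 1)/2 = 1/2
smallest multiple with N1 ≥ 12 and N2 ≥ 10: k = 10  ⇒  N1 = 10·2 = 20, N2 = 10·1 = 10 (N1 ≤ 40, N2 ≤ 30, N2 ≠ N1 ✓), N3 = 20 + 2·10 = 40
check: −N3/N1 with N1 = 20, N3 = 40 gives -2; |achieved − target| = 0 ≤ 1/50 ✓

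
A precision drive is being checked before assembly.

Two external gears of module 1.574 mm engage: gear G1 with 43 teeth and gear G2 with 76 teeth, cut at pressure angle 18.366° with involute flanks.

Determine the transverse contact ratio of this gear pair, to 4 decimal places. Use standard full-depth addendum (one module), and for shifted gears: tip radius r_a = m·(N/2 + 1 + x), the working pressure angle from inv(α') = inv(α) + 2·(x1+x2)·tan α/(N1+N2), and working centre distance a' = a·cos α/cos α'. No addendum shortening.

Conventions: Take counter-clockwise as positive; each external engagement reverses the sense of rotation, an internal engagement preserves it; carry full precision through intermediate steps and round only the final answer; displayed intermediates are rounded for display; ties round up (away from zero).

1.8708

recognized (one external pair, fixed centres): single-mesh tooth geometry, m = 1.574, N1 = 43, N2 = 76
base radii: r_b1 = 32.117246, r_b2 = 56.765365
tip radii: r_a1 = 35.415000, r_a2 = 61.386000
no profile shift: α' = α, a' = a
action lengths: √(r_a1²−r_b1²) = 14.923295, √(r_a2²−r_b2²) = 23.365237
base pitch p_b = π·m·cos α = 4.692991
CR = (14.923295 + 23.365237 − 93.653000·sin 18.36600°)/4.692991 = 1.870831
contact ratio ≈ 1.8708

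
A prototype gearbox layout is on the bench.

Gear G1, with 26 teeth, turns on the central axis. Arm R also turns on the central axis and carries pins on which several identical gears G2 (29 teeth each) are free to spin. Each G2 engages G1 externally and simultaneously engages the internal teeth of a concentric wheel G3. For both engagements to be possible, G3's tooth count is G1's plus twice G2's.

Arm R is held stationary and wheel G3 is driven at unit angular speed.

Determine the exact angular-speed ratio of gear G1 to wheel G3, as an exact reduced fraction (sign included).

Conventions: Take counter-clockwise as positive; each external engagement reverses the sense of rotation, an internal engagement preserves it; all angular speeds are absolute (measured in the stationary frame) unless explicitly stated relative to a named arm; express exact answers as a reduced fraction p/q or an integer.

topology: planetary set — G1 26T / G2 29T / G3 84T, arm = carrier (Willis)
ring teeth: 26 + 2·29 = 84
26(ω_sun−ω_arm) = −84(ω_ring−ω_arm),  ω_arm = 0, ω_ring = 1
ω_sun = 0 − (84/26)(1−0) = -42/13
ω_out/ω_in = -42/13

-42/13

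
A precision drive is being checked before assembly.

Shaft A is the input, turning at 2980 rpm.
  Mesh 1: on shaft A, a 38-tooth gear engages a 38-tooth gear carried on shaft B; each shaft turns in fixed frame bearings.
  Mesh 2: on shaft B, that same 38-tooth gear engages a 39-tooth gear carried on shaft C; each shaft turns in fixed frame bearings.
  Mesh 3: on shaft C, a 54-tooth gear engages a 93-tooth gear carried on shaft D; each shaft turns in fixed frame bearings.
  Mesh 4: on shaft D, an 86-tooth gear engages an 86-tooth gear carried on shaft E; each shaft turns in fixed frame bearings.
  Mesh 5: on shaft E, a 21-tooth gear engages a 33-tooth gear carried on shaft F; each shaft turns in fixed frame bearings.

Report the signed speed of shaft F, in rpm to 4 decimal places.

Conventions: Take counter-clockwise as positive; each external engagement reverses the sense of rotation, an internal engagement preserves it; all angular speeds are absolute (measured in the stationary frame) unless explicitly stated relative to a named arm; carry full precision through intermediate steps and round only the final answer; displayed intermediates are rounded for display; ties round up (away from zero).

recognized (6 fixed axles, 5 meshes): fixed-axis compound train
mesh 1 [38T→38T]: ω = 2980.0000×38/38 = 2980.0000 rpm, sense flips to −
mesh 2 [38T→39T]: ω = 2980.0000×38/39 = 2903.5897 rpm, sense flips to +
mesh 3 [54T→93T]: ω = 2903.5897×54/93 = 1685.9553 rpm, sense flips to −
mesh 4 [86T→86T]: ω = 1685.9553×86/86 = 1685.9553 rpm, sense flips to +
mesh 5 [21T→33T]: ω = 1685.9553×21/33 = 1072.8807 rpm, sense flips to −
signed output speed = -1072.8807 rpm

-1072.8807 rpm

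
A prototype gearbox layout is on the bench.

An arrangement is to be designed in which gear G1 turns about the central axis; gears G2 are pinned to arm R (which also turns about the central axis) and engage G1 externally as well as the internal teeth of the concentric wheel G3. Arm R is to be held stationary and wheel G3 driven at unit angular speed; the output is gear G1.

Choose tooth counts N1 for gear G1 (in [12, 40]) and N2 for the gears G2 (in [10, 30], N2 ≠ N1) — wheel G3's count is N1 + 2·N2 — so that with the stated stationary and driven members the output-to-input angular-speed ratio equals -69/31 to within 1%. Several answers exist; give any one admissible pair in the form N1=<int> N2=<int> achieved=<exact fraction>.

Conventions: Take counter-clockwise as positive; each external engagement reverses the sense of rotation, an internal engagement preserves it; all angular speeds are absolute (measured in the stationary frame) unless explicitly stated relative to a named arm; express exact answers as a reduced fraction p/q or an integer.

N1=31 N2=19 achieved=-69/31

topology: planetary set — design target -69/31, arm = carrier (Willis)
Willis with ω_arm = 0: ω_sun/ω_ring = −N3/N1; set equal to -69/31  ⇒  N3/N1 = −(-69/31) = 69/31
N3 = N1 + 2·N2  ⇒  N2/N1 = (N3/N1 − 1)/2 = (69/31 − 1)/2 = 19/31
smallest multiple with N1 ≥ 12 and N2 ≥ 10: k = 1  ⇒  N1 = 1·31 = 31, N2 = 1·19 = 19 (N1 ≤ 40, N2 ≤ 30, N2 ≠ N1 ✓), N3 = 31 + 2·19 = 69
check: −N3/N1 with N1 = 31, N3 = 69 gives -69/31; |achieved − target| = 0 ≤ 69/3100 ✓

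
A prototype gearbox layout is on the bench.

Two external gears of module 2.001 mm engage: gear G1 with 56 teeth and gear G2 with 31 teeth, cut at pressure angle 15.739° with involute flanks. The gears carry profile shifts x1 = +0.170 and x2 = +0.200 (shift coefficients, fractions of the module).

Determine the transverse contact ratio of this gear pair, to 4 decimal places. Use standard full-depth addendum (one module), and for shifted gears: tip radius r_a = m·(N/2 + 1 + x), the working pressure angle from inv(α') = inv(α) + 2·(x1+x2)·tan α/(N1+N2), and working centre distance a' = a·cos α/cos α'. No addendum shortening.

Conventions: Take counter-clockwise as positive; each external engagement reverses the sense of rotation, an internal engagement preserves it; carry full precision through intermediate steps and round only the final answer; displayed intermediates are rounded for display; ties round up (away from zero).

topology: single-mesh involute geometry — m = 2.001, 56T/31T pair
base radii: r_b1 = 53.927361, r_b2 = 29.852646
tip radii: r_a1 = 58.369170, r_a2 = 33.416700
inv(α') = inv(15.739°) + 2·(+0.170+0.200)·tan α/(56+31) = 0.00952166  ⇒  α' = 17.29900°
a' = a·cos α / cos α' = 87.0435·cos 15.739°/cos 17.29900° = 87.749256
action lengths: √(r_a1²−r_b1²) = 22.333826, √(r_a2²−r_b2²) = 15.016503
base pitch p_b = π·m·cos α = 6.050636
CR = (22.333826 + 15.016503 − 87.749256·sin 17.29900°)/6.050636 = 1.860527
contact ratio ≈ 1.8605

1.8605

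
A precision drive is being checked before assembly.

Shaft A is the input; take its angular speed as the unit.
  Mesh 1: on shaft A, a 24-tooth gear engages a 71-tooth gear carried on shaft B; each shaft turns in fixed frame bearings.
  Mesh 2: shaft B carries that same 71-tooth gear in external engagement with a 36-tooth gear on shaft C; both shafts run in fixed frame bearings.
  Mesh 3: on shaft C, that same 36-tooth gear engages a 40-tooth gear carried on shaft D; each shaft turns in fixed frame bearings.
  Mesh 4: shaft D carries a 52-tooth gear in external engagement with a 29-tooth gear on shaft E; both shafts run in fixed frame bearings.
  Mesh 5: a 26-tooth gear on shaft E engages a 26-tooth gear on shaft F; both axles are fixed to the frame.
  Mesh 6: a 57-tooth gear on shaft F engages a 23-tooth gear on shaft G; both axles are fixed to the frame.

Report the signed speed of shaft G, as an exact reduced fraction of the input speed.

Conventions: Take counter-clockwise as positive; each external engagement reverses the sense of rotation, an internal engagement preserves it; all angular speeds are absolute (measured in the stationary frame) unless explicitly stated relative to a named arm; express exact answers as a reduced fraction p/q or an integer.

8892/3335

6-mesh fixed-axis compound train (all bearings frame-fixed)
mesh 1 [24T→71T]: |ω|/ω_in = 1×24/71 = 24/71, sense flips to −
mesh 2 [71T→36T]: |ω|/ω_in = (24/71)×71/36 = 2/3, sense flips to +
mesh 3 [36T→40T]: |ω|/ω_in = (2/3)×36/40 = 3/5, sense flips to −
mesh 4 [52T→29T]: |ω|/ω_in = (3/5)×52/29 = 156/145, sense flips to +
mesh 5 [26T→26T]: |ω|/ω_in = (156/145)×26/26 = 156/145, sense flips to −
mesh 6 [57T→23T]: |ω|/ω_in = (156/145)×57/23 = 8892/3335, sense flips to +
signed output speed (× input speed) = 8892/3335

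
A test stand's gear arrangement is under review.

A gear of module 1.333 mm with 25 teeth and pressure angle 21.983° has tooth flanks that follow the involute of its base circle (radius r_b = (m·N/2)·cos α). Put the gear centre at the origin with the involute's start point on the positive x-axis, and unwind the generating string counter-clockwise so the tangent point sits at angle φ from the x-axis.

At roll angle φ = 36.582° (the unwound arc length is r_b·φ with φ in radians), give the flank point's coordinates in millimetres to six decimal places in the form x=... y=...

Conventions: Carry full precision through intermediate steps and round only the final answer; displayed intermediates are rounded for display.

x=18.286617 y=1.286657

topology: single-mesh involute geometry — m = 1.333, N = 25
pitch radius r_p = m·N/2 = 1.333·25/2 = 16.662500
base radius r_b = r_p·cos α = 16.662500·cos 21.983° = 15.451052
roll angle φ = 36.582° = 0.63847635 rad
x = r_b·(cos φ + φ·sin φ) = 18.286617
y = r_b·(sin φ − φ·cos φ) = 1.286657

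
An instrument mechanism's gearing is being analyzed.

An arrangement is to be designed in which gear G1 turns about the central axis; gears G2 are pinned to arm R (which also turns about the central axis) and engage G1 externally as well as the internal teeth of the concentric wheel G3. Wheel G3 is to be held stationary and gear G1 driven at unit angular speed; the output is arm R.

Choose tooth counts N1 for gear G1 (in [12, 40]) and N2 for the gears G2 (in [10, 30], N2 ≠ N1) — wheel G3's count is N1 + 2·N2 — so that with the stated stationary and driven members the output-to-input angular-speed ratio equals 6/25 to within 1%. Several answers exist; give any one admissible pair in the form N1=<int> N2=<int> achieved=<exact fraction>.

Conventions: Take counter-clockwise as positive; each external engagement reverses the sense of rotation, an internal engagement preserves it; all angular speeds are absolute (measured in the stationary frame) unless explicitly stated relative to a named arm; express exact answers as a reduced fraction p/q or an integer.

planetary set to be sized for 6/25 (Willis relation)
Willis with ω_ring = 0: ω_arm/ω_sun = N1/(N1+N3); set equal to 6/25  ⇒  N3/N1 = 1/(6/25) − 1 = 19/6
N3 = N1 + 2·N2  ⇒  N2/N1 = (N3/N1 − 1)/2 = (19/6 − 1)/2 = 13/12
smallest multiple with N1 ≥ 12 and N2 ≥ 10: k = 1  ⇒  N1 = 1·12 = 12, N2 = 1·13 = 13 (N1 ≤ 40, N2 ≤ 30, N2 ≠ N1 ✓), N3 = 12 + 2·13 = 38
check: N1/(N1+N3) with N1 = 12, N3 = 38 gives 6/25; |achieved − target| = 0 ≤ 3/1250 ✓

N1=12 N2=13 achieved=6/25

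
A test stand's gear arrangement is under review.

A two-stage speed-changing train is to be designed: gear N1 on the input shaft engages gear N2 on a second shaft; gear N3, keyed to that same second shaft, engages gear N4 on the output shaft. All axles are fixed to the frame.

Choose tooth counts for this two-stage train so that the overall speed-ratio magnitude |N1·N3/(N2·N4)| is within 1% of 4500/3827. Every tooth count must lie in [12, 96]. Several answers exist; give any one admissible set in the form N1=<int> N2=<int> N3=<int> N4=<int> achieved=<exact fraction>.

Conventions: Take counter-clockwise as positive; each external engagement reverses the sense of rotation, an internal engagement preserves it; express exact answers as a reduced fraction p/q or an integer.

N1=50 N2=43 N3=90 N4=89 achieved=4500/3827

design class (target 4500/3827): fixed-axis compound train
target = 4500/3827 in lowest terms: an exact hit needs N1·N3 = k·4500 and N2·N4 = k·3827 for one integer k, every count in [12, 96]; additionally prefer no 1:1 stage (N1 ≠ N2, N3 ≠ N4)
k = 1: N1·N3 = 4500 = 50·90, N2·N4 = 3827 = 43·89
achieved = 50·90/(43·89) = 4500/3827; |achieved − target| = 0 ≤ 45/3827 ✓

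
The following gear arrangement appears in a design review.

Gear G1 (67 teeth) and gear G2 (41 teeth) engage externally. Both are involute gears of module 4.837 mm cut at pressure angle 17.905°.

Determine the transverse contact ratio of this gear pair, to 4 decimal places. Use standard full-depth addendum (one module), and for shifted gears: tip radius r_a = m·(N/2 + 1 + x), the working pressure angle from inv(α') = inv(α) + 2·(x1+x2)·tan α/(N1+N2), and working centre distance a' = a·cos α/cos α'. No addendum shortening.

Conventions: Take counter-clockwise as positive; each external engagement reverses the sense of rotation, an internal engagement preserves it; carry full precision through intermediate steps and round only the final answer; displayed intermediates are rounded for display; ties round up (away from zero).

class = single-mesh tooth geometry [involute pair 67T × 41T, m = 4.837]
base radii: r_b1 = 154.191535, r_b2 = 94.356014
tip radii: r_a1 = 166.876500, r_a2 = 103.995500
no profile shift: α' = α, a' = a
action lengths: √(r_a1²−r_b1²) = 63.817998, √(r_a2²−r_b2²) = 43.726499
base pitch p_b = π·m·cos α = 14.459910
CR = (63.817998 + 43.726499 − 261.198000·sin 17.90500°)/14.459910 = 1.883959
contact ratio ≈ 1.8840

1.8840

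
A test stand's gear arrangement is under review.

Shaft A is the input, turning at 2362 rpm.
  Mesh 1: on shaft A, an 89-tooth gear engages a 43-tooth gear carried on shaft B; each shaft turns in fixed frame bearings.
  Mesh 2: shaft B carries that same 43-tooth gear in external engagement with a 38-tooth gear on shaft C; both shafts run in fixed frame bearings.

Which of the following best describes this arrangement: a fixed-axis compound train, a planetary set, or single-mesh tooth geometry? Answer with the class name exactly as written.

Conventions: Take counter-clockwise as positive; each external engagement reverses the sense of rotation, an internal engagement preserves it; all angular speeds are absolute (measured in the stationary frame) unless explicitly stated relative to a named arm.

class = fixed-axis compound train [2 meshes; 2 ratios multiply, 2 sense flips]
classification: fixed-axis compound train

fixed-axis compound train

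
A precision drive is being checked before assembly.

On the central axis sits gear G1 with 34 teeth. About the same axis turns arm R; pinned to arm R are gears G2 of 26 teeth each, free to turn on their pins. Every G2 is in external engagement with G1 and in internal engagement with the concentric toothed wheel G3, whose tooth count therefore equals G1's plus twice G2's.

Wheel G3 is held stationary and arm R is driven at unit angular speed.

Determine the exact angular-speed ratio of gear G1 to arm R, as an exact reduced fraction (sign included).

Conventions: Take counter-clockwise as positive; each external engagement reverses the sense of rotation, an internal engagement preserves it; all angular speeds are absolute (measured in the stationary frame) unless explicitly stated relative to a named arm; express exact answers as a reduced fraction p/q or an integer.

60/17

planetary set (34T centre, 26T on arm, 86T internal) — Willis relation
ring teeth: 34 + 2·26 = 86
34(ω_sun−ω_arm) = −86(ω_ring−ω_arm),  ω_ring = 0, ω_arm = 1
ω_sun = 1 − (86/34)(0−1) = 60/17
ω_out/ω_in = 60/17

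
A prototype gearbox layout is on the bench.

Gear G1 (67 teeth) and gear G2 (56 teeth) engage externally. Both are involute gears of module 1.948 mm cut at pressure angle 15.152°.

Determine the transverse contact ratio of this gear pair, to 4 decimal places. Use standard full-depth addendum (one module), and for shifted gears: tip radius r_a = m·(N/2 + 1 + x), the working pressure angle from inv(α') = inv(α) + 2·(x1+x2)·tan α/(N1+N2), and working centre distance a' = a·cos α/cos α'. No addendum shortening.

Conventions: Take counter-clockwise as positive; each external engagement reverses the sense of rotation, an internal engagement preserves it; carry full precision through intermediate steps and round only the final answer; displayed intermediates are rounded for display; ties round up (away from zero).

2.1330

topology: single-mesh involute geometry — m = 1.948, 67T/56T pair
base radii: r_b1 = 62.989358, r_b2 = 52.647822
tip radii: r_a1 = 67.206000, r_a2 = 56.492000
no profile shift: α' = α, a' = a
action lengths: √(r_a1²−r_b1²) = 23.430475, √(r_a2²−r_b2²) = 20.482991
base pitch p_b = π·m·cos α = 5.907072
CR = (23.430475 + 20.482991 − 119.802000·sin 15.15200°)/5.907072 = 2.132959
contact ratio ≈ 2.1330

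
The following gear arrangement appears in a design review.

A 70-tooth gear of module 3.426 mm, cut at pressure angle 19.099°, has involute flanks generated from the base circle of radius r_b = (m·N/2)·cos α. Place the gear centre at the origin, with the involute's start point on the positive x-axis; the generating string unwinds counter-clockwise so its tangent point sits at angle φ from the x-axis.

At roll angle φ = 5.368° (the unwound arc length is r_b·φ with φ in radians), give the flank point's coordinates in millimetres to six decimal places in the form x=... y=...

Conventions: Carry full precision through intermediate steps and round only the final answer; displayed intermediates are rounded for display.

x=113.805715 y=0.031034

class = single-mesh tooth geometry [base-circle involute, m = 3.426, 70T]
pitch radius r_p = m·N/2 = 3.426·70/2 = 119.910000
base radius r_b = r_p·cos α = 119.910000·cos 19.099° = 113.309509
roll angle φ = 5.368° = 0.09368927 rad
x = r_b·(cos φ + φ·sin φ) = 113.805715
y = r_b·(sin φ − φ·cos φ) = 0.031034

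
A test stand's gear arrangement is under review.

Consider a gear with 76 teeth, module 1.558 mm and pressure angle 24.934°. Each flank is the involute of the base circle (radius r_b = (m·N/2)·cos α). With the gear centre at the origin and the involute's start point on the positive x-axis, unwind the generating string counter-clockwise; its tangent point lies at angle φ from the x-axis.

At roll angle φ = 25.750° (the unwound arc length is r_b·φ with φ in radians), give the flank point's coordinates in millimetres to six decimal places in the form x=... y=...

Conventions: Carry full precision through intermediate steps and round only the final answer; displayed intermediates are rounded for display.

x=58.836860 y=1.591860

recognized (one wheel, involute flank): single-mesh tooth geometry, m = 1.558, N = 76
pitch radius r_p = m·N/2 = 1.558·76/2 = 59.204000
base radius r_b = r_p·cos α = 59.204000·cos 24.934° = 53.685832
roll angle φ = 25.750° = 0.44942228 rad
x = r_b·(cos φ + φ·sin φ) = 58.836860
y = r_b·(sin φ − φ·cos φ) = 1.591860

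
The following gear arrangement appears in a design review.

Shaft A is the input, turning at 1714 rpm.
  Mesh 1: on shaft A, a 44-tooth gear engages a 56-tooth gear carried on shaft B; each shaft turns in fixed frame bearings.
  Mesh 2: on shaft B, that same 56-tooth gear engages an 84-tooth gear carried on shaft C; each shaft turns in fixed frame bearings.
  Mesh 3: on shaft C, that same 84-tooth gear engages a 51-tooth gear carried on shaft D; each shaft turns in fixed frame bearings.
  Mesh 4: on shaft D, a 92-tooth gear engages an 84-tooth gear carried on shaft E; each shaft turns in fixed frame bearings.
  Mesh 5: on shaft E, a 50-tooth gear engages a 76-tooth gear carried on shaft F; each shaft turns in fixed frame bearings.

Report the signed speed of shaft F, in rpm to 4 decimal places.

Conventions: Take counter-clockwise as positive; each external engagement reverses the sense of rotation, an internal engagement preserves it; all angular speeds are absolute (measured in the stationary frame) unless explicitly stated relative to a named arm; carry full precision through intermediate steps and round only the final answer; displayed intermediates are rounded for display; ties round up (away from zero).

-1065.5118 rpm

class = fixed-axis compound train [5 meshes; 5 ratios multiply, 5 sense flips]
mesh 1 [44T→56T]: ω = 1714.0000×44/56 = 1346.7143 rpm, sense flips to −
mesh 2 [56T→84T]: ω = 1346.7143×56/84 = 897.8095 rpm, sense flips to +
mesh 3 [84T→51T]: ω = 897.8095×84/51 = 1478.7451 rpm, sense flips to −
mesh 4 [92T→84T]: ω = 1478.7451×92/84 = 1619.5780 rpm, sense flips to +
mesh 5 [50T→76T]: ω = 1619.5780×50/76 = 1065.5118 rpm, sense flips to −
signed output speed = -1065.5118 rpm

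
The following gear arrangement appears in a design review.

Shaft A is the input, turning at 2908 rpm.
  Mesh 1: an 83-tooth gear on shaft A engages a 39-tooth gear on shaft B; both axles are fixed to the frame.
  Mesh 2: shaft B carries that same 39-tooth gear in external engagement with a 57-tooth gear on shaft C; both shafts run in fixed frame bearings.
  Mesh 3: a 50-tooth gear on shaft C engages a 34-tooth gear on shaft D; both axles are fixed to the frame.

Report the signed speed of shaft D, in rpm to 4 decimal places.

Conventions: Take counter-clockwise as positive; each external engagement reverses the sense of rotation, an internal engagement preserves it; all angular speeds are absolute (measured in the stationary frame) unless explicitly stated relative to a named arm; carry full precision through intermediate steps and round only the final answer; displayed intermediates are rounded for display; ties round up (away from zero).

class = fixed-axis compound train [3 meshes; 3 ratios multiply, 3 sense flips]
mesh 1 [83T→39T]: ω = 2908.0000×83/39 = 6188.8205 rpm, sense flips to −
mesh 2 [39T→57T]: ω = 6188.8205×39/57 = 4234.4561 rpm, sense flips to +
mesh 3 [50T→34T]: ω = 4234.4561×50/34 = 6227.1414 rpm, sense flips to −
signed output speed = -6227.1414 rpm

-6227.1414 rpm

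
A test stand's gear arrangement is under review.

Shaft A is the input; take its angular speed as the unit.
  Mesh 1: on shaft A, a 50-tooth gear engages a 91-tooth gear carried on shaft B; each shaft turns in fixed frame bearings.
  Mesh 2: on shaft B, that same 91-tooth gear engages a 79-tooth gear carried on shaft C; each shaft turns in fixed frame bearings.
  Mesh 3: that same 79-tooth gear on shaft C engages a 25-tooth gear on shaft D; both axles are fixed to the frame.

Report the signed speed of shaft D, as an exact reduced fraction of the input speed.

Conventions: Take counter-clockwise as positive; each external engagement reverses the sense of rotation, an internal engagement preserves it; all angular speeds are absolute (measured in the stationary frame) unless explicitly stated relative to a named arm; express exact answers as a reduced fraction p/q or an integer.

3-mesh fixed-axis compound train (all bearings frame-fixed)
mesh 1 [50T→91T]: |ω|/ω_in = 1×50/91 = 50/91, sense flips to −
mesh 2 [91T→79T]: |ω|/ω_in = (50/91)×91/79 = 50/79, sense flips to +
mesh 3 [79T→25T]: |ω|/ω_in = (50/79)×79/25 = 2, sense flips to −
signed output speed (× input speed) = -2

-2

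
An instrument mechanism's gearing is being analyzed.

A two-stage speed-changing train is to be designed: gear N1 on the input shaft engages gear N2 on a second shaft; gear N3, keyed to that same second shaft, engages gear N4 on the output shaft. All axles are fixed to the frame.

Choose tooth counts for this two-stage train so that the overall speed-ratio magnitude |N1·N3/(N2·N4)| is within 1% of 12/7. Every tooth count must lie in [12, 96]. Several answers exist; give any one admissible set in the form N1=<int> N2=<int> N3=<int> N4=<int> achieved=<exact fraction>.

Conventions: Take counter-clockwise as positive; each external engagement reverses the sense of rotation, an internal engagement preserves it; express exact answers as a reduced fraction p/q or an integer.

topology: fixed-axis compound train — 2 stages, target 12/7
target = 12/7 in lowest terms: an exact hit needs N1·N3 = k·12 and N2·N4 = k·7 for one integer k, every count in [12, 96]; additionally prefer no 1:1 stage (N1 ≠ N2, N3 ≠ N4)
k = 1…23: no 1:1-free in-range split of k·12 and k·7 into factor pairs; take k = 24
k = 24: N1·N3 = 288 = 12·24, N2·N4 = 168 = 14·12
achieved = 12·24/(14·12) = 12/7; |achieved − target| = 0 ≤ 3/175 ✓

N1=12 N2=14 N3=24 N4=12 achieved=12/7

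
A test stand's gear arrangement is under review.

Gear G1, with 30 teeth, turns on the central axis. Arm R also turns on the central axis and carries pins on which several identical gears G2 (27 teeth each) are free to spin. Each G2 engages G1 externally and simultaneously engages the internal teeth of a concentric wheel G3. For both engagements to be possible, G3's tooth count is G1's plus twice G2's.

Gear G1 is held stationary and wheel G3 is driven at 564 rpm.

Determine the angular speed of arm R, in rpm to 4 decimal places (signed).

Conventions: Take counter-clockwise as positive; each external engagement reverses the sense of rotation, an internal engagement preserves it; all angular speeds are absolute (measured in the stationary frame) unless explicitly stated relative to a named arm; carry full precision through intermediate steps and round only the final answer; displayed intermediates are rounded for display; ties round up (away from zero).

topology: planetary set — G1 30T / G2 27T / G3 84T, arm = carrier (Willis)
normalise by the input: solve with ω_ring = 1, then scale by 564 rpm
ring teeth: 30 + 2·27 = 84
30(ω_sun−ω_arm) = −84(ω_ring−ω_arm),  ω_sun = 0, ω_ring = 1
30(0−ω_arm) = −84(1−ω_arm)  ⇒  114·ω_arm = 84  ⇒  ω_arm = 14/19
scale: ω_arm = 14/19 × 564 rpm = +415.5789 rpm

+415.5789 rpm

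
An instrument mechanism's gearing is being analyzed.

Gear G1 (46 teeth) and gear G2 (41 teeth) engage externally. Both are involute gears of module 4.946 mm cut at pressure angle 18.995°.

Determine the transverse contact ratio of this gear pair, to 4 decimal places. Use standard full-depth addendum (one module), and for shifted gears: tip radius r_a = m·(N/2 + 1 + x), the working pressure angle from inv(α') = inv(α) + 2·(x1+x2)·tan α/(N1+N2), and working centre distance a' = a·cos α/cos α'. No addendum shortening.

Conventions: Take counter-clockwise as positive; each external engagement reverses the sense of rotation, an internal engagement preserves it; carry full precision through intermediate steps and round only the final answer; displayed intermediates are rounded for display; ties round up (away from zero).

1.7822

class = single-mesh tooth geometry [involute pair 46T × 41T, m = 4.946]
base radii: r_b1 = 107.563534, r_b2 = 95.871845
tip radii: r_a1 = 118.704000, r_a2 = 106.339000
no profile shift: α' = α, a' = a
action lengths: √(r_a1²−r_b1²) = 50.206831, √(r_a2²−r_b2²) = 46.006219
base pitch p_b = π·m·cos α = 14.692209
CR = (50.206831 + 46.006219 − 215.151000·sin 18.99500°)/14.692209 = 1.782202
contact ratio ≈ 1.7822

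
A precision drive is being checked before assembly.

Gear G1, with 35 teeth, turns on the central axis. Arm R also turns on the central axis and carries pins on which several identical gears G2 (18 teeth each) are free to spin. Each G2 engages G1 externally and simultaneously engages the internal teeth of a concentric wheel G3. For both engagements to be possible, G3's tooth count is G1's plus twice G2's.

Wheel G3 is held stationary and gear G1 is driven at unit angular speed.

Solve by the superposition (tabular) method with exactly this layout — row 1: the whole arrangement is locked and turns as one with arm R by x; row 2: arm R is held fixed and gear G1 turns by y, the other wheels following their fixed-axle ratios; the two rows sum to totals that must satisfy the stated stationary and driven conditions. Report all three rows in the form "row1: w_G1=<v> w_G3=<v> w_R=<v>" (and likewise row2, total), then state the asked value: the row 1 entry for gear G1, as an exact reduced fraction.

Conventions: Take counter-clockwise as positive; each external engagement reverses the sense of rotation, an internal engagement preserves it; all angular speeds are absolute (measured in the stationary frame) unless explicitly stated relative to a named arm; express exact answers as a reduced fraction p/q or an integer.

row1: w_G1=35/106 w_G3=35/106 w_R=35/106
row2: w_G1=71/106 w_G3=-35/106 w_R=0
total: w_G1=1 w_G3=0 w_R=35/106
asked value: 35/106

class = planetary set [G3 = 35+2·18 = 71; Willis about the carrier]
superposition row 1 [locked train]: every member turns x
superposition row 2 [arm held]: sun y, ring −(35/71)·y, arm 0
boundary: total ω_ring = x − (35/71)·y = 0 and total ω_sun = x + y = 1  ⇒  y = 71/106, x = 35/106
row 2 ring = −(35/71)·71/106 = -35/106
totals (row 1 + row 2): sun 35/106 + 71/106 = 1, ring 35/106 + (-35/106) = 0, arm 35/106 + 0 = 35/106
asked cell (row1, sun) = 35/106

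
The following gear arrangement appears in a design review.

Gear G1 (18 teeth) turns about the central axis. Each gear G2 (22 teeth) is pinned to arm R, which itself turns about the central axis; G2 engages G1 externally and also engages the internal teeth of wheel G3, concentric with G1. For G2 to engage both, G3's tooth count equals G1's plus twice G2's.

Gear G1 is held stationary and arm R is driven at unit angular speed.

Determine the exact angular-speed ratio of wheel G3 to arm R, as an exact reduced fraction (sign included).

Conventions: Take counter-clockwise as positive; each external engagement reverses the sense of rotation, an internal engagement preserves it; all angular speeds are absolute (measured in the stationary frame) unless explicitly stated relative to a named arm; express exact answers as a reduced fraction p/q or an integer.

40/31

recognized (axles ride arm R): planetary set, 18/22/62 teeth
ring teeth: 18 + 2·22 = 62
18(ω_sun−ω_arm) = −62(ω_ring−ω_arm),  ω_sun = 0, ω_arm = 1
ω_ring = 1 − (18/62)(0−1) = 40/31
ω_out/ω_in = 40/31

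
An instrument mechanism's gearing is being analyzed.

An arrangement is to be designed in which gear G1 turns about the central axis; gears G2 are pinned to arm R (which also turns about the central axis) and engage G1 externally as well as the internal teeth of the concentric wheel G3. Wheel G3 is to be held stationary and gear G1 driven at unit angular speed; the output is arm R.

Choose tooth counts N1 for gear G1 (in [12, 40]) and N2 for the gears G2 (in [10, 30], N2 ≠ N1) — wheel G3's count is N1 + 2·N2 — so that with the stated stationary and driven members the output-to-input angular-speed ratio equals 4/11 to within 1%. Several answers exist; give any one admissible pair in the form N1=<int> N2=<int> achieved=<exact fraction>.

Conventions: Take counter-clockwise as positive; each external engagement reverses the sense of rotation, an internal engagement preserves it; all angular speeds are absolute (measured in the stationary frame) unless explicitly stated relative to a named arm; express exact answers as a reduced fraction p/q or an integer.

design class (target 4/11): planetary set
Willis with ω_ring = 0: ω_arm/ω_sun = N1/(N1+N3); set equal to 4/11  ⇒  N3/N1 = 1/(4/11) − 1 = 7/4
N3 = N1 + 2·N2  ⇒  N2/N1 = (N3/N1 − 1)/2 = (7/4 − 1)/2 = 3/8
smallest multiple with N1 ≥ 12 and N2 ≥ 10: k = 4  ⇒  N1 = 4·8 = 32, N2 = 4·3 = 12 (N1 ≤ 40, N2 ≤ 30, N2 ≠ N1 ✓), N3 = 32 + 2·12 = 56
check: N1/(N1+N3) with N1 = 32, N3 = 56 gives 4/11; |achieved − target| = 0 ≤ 1/275 ✓

N1=32 N2=12 achieved=4/11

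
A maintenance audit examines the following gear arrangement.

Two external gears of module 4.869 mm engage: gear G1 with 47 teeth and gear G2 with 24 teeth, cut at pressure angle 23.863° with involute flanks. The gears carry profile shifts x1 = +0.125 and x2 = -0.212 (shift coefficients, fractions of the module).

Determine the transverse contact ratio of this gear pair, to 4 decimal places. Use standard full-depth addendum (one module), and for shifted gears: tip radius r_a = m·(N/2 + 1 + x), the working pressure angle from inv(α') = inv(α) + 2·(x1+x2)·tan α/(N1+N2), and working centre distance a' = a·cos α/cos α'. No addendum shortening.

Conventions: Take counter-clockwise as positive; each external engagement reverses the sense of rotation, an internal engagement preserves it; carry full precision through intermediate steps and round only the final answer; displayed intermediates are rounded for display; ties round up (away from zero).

1.5465

class = single-mesh tooth geometry [involute pair 47T × 24T, m = 4.869]
base radii: r_b1 = 104.640223, r_b2 = 53.433305
tip radii: r_a1 = 119.899125, r_a2 = 62.264772
inv(α') = inv(23.863°) + 2·(+0.125-0.212)·tan α/(47+24) = 0.02479461  ⇒  α' = 23.54072°
a' = a·cos α / cos α' = 172.8495·cos 23.863°/cos 23.54072° = 172.423192
action lengths: √(r_a1²−r_b1²) = 58.533955, √(r_a2²−r_b2²) = 31.965352
base pitch p_b = π·m·cos α = 13.988807
CR = (58.533955 + 31.965352 − 172.423192·sin 23.54072°)/13.988807 = 1.546477
contact ratio ≈ 1.5465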